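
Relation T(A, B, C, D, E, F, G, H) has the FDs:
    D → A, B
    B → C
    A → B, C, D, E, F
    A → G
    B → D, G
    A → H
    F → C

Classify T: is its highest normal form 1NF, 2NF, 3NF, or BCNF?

Candidate keys: {A}, {B}, {D}. Prime attributes: {A, B, D}.
For F → C we have {F}⁺ = {C, F}; {F} is not a superkey, so BCNF fails.
F → C determines the non-prime attribute {C} from a non-superkey — 3NF is violated.
All keys have size 1, which rules out partial dependencies — 2NF is satisfied.

2NF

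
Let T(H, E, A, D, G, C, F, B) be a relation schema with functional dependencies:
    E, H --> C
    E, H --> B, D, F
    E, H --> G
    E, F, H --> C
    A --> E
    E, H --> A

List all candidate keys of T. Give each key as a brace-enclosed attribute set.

No FD produces {H}, so it must be in every candidate key.
{A, H}⁺ = {A, B, C, D, E, F, G, H}, which is every attribute, so {A, H} is a candidate key.
{E, H}⁺ = {A, B, C, D, E, F, G, H}, which is every attribute, so {E, H} is a candidate key.
Any other superkey properly contains one of these, so there are no further candidate keys.

{A, H}, {E, H}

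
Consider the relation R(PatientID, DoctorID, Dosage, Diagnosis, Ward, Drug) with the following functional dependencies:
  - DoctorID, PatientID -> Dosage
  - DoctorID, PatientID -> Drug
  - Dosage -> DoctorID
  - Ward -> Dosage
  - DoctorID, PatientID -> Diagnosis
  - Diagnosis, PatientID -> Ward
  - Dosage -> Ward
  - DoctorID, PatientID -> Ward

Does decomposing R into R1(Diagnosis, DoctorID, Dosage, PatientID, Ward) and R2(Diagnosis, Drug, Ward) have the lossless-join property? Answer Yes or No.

No

The shared attributes are {Diagnosis, Ward} and {Diagnosis, Ward}⁺ = {Diagnosis, DoctorID, Dosage, Ward}.
R1 ⊄ {Diagnosis, DoctorID, Dosage, Ward} and R2 ⊄ {Diagnosis, DoctorID, Dosage, Ward}, so the split is lossy.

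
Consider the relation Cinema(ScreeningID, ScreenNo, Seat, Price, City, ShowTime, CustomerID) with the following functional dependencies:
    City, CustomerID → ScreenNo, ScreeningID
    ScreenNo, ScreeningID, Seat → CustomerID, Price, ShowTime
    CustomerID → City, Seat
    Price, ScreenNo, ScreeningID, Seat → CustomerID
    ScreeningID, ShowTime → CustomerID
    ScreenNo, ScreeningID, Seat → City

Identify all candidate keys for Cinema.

{CustomerID}, {ScreenNo, ScreeningID, Seat}, {ScreeningID, ShowTime}

Closure of {CustomerID} is {City, CustomerID, Price, ScreenNo, ScreeningID, Seat, ShowTime}, the whole schema; {CustomerID} is a candidate key.
Closure of {ScreeningID, ShowTime} is {City, CustomerID, Price, ScreenNo, ScreeningID, Seat, ShowTime}, the whole schema; {ScreeningID, ShowTime} is a candidate key.
Closure of {ScreenNo, ScreeningID, Seat} is {City, CustomerID, Price, ScreenNo, ScreeningID, Seat, ShowTime}, the whole schema; {ScreenNo, ScreeningID, Seat} is a candidate key.
No proper subset of any of these is a key, and no other minimal superkey exists.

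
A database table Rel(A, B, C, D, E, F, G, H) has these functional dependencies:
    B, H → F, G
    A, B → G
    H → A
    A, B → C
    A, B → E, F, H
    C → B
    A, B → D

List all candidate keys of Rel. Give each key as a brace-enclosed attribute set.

{A, B}⁺ = {A, B, C, D, E, F, G, H}, which is every attribute, so {A, B} is a candidate key.
{A, C}⁺ = {A, B, C, D, E, F, G, H}, which is every attribute, so {A, C} is a candidate key.
{B, H}⁺ = {A, B, C, D, E, F, G, H}, which is every attribute, so {B, H} is a candidate key.
{C, H}⁺ = {A, B, C, D, E, F, G, H}, which is every attribute, so {C, H} is a candidate key.
No proper subset of any of these is a key, and no other minimal superkey exists.

{A, B}, {A, C}, {B, H}, {C, H}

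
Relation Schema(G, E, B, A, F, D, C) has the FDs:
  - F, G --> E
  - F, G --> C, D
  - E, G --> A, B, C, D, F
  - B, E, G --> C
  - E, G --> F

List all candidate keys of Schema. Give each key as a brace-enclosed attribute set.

{E, G}, {F, G}

Attributes never on any right-hand side: {G} — every candidate key must contain it.
{E, G}⁺ = {A, B, C, D, E, F, G}, which is every attribute, so {E, G} is a candidate key.
{F, G}⁺ = {A, B, C, D, E, F, G}, which is every attribute, so {F, G} is a candidate key.
No proper subset of any of these is a key, and no other minimal superkey exists.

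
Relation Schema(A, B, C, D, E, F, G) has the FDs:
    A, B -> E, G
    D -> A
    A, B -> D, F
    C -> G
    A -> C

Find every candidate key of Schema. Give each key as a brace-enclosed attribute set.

{A, B}, {B, D}

No FD produces {B}, so it must be in every candidate key.
Closure of {A, B} is {A, B, C, D, E, F, G}, the whole schema; {A, B} is a candidate key.
Closure of {B, D} is {A, B, C, D, E, F, G}, the whole schema; {B, D} is a candidate key.
These are minimal and exhaustive — every other superkey contains one of them.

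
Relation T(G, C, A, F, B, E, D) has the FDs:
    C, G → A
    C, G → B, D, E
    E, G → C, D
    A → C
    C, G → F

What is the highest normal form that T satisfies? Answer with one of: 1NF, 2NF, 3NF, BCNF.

3NF

Candidate keys: {A, G}, {C, G}, {E, G}. Prime attributes: {A, C, E, G}.
A → C: {A}⁺ = {A, C}, which is not all of the attributes, so the left side is not a superkey — BCNF is violated.
Its right-hand attributes {C} are all prime, as are those of every other non-superkey FD — the relation is in 3NF.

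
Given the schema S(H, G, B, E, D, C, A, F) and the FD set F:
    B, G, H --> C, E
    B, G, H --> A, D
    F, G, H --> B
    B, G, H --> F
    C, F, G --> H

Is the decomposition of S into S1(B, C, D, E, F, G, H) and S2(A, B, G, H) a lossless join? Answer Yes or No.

S1 ∩ S2 = {B, G, H}; its closure under F is {A, B, C, D, E, F, G, H}.
This includes all of S1, so the common attributes are a superkey of S1 — the join is lossless.

Yes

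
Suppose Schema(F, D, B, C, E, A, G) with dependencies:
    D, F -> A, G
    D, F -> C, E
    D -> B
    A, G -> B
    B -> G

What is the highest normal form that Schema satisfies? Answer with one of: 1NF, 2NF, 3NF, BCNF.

1NF

Candidate key: {D, F}. Prime attributes: {D, F}.
D -> B: {D}⁺ = {B, D, G}, which is not all of the attributes, so the left side is not a superkey — BCNF is violated.
Because {B} is non-prime and the left side of D -> B is not a superkey, the relation is not in 3NF.
{D} is a proper subset of the key {D, F}, and {D}⁺ contains the non-prime attributes {B, G} — a partial dependency, so 2NF is violated.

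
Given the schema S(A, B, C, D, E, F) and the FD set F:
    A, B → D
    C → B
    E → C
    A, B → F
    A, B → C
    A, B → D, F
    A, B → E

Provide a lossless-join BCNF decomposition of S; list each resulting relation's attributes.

Candidate keys of the original relation: {A, B}, {A, C}, {A, E}.
Within {A, B, C, D, E, F}: {C}⁺ ∩ {A, B, C, D, E, F} = {B, C}, not the whole set, so C → B violates BCNF; decompose into {B, C} and {A, C, D, E, F}.
{B, C} has no BCNF violation.
Within {A, C, D, E, F}: {E}⁺ ∩ {A, C, D, E, F} = {C, E}, not the whole set, so E → C violates BCNF; decompose into {C, E} and {A, D, E, F}.
{C, E} has no BCNF violation.
{A, D, E, F} has no BCNF violation.

{A, D, E, F}; {B, C}; {C, E}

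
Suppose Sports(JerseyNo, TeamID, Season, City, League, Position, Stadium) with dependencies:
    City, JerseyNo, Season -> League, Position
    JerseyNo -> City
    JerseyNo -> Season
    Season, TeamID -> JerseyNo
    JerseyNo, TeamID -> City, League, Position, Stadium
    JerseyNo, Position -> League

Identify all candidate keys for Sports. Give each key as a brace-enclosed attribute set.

{JerseyNo, TeamID}, {Season, TeamID}

Attributes never on any right-hand side: {TeamID} — every candidate key must contain it.
{JerseyNo, TeamID}⁺ = {City, JerseyNo, League, Position, Season, Stadium, TeamID} — all of the relation — so {JerseyNo, TeamID} is a candidate key.
{Season, TeamID}⁺ = {City, JerseyNo, League, Position, Season, Stadium, TeamID} — all of the relation — so {Season, TeamID} is a candidate key.
No proper subset of any of these is a key, and no other minimal superkey exists.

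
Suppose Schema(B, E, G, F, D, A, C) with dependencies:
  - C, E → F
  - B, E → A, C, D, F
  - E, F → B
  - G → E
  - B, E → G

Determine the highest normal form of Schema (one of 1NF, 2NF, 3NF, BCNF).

3NF

Candidate keys: {B, E}, {B, G}, {C, E}, {C, G}, {E, F}, {F, G}. Prime attributes: {B, C, E, F, G}.
For G → E we have {G}⁺ = {E, G}; {G} is not a superkey, so BCNF fails.
But every attribute on its right side ({E}) is prime, and the same holds for every other non-superkey FD, so 3NF still holds.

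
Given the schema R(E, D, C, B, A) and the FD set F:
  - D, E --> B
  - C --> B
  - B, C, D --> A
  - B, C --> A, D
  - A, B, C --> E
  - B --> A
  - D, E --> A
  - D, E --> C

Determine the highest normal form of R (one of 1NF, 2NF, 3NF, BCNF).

Candidate keys: {C}, {D, E}. Prime attributes: {C, D, E}.
For B --> A we have {B}⁺ = {A, B}; {B} is not a superkey, so BCNF fails.
B --> A determines the non-prime attribute {A} from a non-superkey — 3NF is violated.
No non-prime attribute depends on a proper subset of any candidate key, so 2NF holds.

2NF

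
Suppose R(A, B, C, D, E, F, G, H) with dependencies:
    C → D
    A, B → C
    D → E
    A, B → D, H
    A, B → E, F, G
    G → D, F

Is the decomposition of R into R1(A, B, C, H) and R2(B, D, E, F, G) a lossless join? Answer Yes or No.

No

The shared attributes are {B} and {B}⁺ = {B}.
R1 ⊄ {B} and R2 ⊄ {B}, so the split is lossy.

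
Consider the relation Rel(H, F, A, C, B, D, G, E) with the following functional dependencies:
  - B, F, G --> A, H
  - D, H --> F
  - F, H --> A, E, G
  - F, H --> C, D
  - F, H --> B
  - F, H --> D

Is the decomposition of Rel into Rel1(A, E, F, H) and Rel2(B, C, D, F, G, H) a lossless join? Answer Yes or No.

Yes

Common attributes: {F, H}; their closure is {A, B, C, D, E, F, G, H}.
This includes all of Rel1, so the common attributes are a superkey of Rel1 — the join is lossless.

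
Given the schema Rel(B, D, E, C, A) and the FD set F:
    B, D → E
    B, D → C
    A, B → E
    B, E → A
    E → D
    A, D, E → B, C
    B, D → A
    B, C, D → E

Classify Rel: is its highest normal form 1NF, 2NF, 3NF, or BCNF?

Candidate keys: {A, B}, {A, E}, {B, D}, {B, E}. Prime attributes: {A, B, D, E}.
E → D: {E}⁺ = {D, E}, which is not all of the attributes, so the left side is not a superkey — BCNF is violated.
Since {D} ⊆ prime attributes and every other non-superkey FD also has a prime right side, the schema is in 3NF.

3NF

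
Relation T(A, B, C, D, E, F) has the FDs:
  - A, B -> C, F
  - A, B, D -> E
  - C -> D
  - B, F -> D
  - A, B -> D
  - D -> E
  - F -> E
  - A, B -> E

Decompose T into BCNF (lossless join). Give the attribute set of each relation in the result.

Candidate key of the original relation: {A, B}.
{A, B, C, D, E, F}: {C} determines {C, D, E} here but is not a superkey — split on C -> D, E, giving {C, D, E} and {A, B, C, F}.
{C, D, E}: {D} determines {D, E} here but is not a superkey — split on D -> E, giving {D, E} and {C, D}.
{D, E} has no BCNF violation.
{C, D} has no BCNF violation.
{A, B, C, F} has no BCNF violation.

{A, B, C, F}; {C, D}; {D, E}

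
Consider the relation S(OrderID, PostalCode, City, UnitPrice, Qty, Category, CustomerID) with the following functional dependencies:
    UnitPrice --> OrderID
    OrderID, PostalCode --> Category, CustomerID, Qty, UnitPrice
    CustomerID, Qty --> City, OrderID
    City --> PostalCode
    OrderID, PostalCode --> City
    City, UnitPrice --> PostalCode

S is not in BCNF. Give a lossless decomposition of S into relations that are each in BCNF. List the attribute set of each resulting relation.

Candidate keys of the original relation: {City, OrderID}, {City, UnitPrice}, {CustomerID, Qty}, {OrderID, PostalCode}, {PostalCode, UnitPrice}.
Within {Category, City, CustomerID, OrderID, PostalCode, Qty, UnitPrice}: {UnitPrice}⁺ ∩ {Category, City, CustomerID, OrderID, PostalCode, Qty, UnitPrice} = {OrderID, UnitPrice}, not the whole set, so UnitPrice --> OrderID violates BCNF; decompose into {OrderID, UnitPrice} and {Category, City, CustomerID, PostalCode, Qty, UnitPrice}.
{OrderID, UnitPrice} is in BCNF.
Within {Category, City, CustomerID, PostalCode, Qty, UnitPrice}: {City}⁺ ∩ {Category, City, CustomerID, PostalCode, Qty, UnitPrice} = {City, PostalCode}, not the whole set, so City --> PostalCode violates BCNF; decompose into {City, PostalCode} and {Category, City, CustomerID, Qty, UnitPrice}.
{City, PostalCode} is in BCNF.
{Category, City, CustomerID, Qty, UnitPrice} is in BCNF.

{Category, City, CustomerID, Qty, UnitPrice}; {City, PostalCode}; {OrderID, UnitPrice}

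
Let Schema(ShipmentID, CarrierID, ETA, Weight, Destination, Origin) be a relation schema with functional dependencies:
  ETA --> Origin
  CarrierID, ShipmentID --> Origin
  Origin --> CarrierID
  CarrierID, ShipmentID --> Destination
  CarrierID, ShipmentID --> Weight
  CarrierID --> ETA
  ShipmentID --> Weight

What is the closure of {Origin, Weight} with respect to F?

{CarrierID, ETA, Origin, Weight}

Start with {Origin, Weight}.
Origin --> CarrierID applies; add {CarrierID} → now {CarrierID, Origin, Weight}.
CarrierID --> ETA applies; add {ETA} → now {CarrierID, ETA, Origin, Weight}.
No further FD applies.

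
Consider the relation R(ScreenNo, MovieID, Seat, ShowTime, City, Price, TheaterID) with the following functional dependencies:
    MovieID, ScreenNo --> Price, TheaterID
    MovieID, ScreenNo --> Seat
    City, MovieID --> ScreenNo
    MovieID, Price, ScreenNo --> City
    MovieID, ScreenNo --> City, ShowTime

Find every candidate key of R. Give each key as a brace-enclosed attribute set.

{City, MovieID}, {MovieID, ScreenNo}

No FD produces {MovieID}, so it must be in every candidate key.
{City, MovieID}⁺ = {City, MovieID, Price, ScreenNo, Seat, ShowTime, TheaterID} — all of the relation — so {City, MovieID} is a candidate key.
{MovieID, ScreenNo}⁺ = {City, MovieID, Price, ScreenNo, Seat, ShowTime, TheaterID} — all of the relation — so {MovieID, ScreenNo} is a candidate key.
Any other superkey properly contains one of these, so there are no further candidate keys.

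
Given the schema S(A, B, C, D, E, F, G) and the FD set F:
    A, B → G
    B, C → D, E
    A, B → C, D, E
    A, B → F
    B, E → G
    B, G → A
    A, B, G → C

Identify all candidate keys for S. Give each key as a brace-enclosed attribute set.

{B} never appears on the right of any FD, so every key must include it.
{A, B}⁺ = {A, B, C, D, E, F, G} — all of the relation — so {A, B} is a candidate key.
{B, C}⁺ = {A, B, C, D, E, F, G} — all of the relation — so {B, C} is a candidate key.
{B, E}⁺ = {A, B, C, D, E, F, G} — all of the relation — so {B, E} is a candidate key.
{B, G}⁺ = {A, B, C, D, E, F, G} — all of the relation — so {B, G} is a candidate key.
No proper subset of any of these is a key, and no other minimal superkey exists.

{A, B}, {B, C}, {B, E}, {B, G}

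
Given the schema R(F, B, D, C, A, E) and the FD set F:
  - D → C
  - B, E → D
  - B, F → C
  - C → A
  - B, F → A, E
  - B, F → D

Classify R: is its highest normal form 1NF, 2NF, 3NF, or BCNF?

2NF

Candidate key: {B, F}. Prime attributes: {B, F}.
D → C: {D}⁺ = {A, C, D}, which is not all of the attributes, so the left side is not a superkey — BCNF is violated.
D → C has non-prime {C} on the right and a non-superkey on the left, so 3NF fails.
Checking every proper subset of each key, none determines a non-prime attribute — 2NF is satisfied.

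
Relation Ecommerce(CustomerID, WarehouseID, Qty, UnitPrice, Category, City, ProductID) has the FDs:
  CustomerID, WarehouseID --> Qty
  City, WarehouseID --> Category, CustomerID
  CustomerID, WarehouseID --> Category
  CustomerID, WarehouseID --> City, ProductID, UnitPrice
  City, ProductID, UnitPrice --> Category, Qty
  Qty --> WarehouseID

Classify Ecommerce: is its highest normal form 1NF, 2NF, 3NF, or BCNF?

3NF

Candidate keys: {City, ProductID, UnitPrice}, {City, Qty}, {City, WarehouseID}, {CustomerID, Qty}, {CustomerID, WarehouseID}. Prime attributes: {City, CustomerID, ProductID, Qty, UnitPrice, WarehouseID}.
Qty --> WarehouseID: {Qty}⁺ = {Qty, WarehouseID}, which is not all of the attributes, so the left side is not a superkey — BCNF is violated.
Since {WarehouseID} ⊆ prime attributes and every other non-superkey FD also has a prime right side, the schema is in 3NF.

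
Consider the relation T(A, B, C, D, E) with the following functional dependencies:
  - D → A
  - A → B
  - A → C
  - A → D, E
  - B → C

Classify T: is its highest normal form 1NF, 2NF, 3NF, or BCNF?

2NF

Candidate keys: {A}, {D}. Prime attributes: {A, D}.
B → C breaks BCNF: {B}⁺ = {B, C}, so {B} is not a superkey.
B → C determines the non-prime attribute {C} from a non-superkey — 3NF is violated.
Every candidate key is a single attribute, so no partial dependency is possible; 2NF holds.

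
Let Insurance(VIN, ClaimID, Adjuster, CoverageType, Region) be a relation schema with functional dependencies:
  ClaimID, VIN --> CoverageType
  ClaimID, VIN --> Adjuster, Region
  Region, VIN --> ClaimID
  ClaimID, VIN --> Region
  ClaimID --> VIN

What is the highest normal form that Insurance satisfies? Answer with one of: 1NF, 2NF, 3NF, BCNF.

Candidate keys: {ClaimID}, {Region, VIN}. Prime attributes: {ClaimID, Region, VIN}.
Every FD has a superkey on the left, so the relation is in BCNF.

BCNF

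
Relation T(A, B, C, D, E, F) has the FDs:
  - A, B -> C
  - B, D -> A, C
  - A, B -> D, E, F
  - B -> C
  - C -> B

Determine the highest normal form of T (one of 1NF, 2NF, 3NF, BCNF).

3NF

Candidate keys: {A, B}, {A, C}, {B, D}, {C, D}. Prime attributes: {A, B, C, D}.
B -> C: {B}⁺ = {B, C}, which is not all of the attributes, so the left side is not a superkey — BCNF is violated.
But every attribute on its right side ({C}) is prime, and the same holds for every other non-superkey FD, so 3NF still holds.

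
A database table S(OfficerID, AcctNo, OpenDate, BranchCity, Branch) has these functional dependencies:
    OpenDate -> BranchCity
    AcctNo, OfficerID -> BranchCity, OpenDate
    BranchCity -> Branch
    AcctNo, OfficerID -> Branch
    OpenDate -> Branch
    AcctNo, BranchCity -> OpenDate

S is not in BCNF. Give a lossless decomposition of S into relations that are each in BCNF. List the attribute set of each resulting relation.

{AcctNo, OfficerID, OpenDate}; {Branch, BranchCity}; {BranchCity, OpenDate}

Candidate key of the original relation: {AcctNo, OfficerID}.
In {AcctNo, Branch, BranchCity, OfficerID, OpenDate}, {OpenDate} is not a superkey ({OpenDate}⁺ restricted to this set is {Branch, BranchCity, OpenDate}), so split on OpenDate -> Branch, BranchCity into {Branch, BranchCity, OpenDate} and {AcctNo, OfficerID, OpenDate}.
In {Branch, BranchCity, OpenDate}, {BranchCity} is not a superkey ({BranchCity}⁺ restricted to this set is {Branch, BranchCity}), so split on BranchCity -> Branch into {Branch, BranchCity} and {BranchCity, OpenDate}.
{Branch, BranchCity} has no BCNF violation.
{BranchCity, OpenDate} has no BCNF violation.
{AcctNo, OfficerID, OpenDate} has no BCNF violation.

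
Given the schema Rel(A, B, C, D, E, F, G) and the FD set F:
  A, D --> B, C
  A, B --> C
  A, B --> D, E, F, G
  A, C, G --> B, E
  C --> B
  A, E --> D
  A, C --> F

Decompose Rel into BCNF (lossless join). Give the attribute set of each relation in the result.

Candidate keys of the original relation: {A, B}, {A, C}, {A, D}, {A, E}.
In {A, B, C, D, E, F, G}, {C} is not a superkey ({C}⁺ restricted to this set is {B, C}), so split on C --> B into {B, C} and {A, C, D, E, F, G}.
{B, C} is in BCNF.
{A, C, D, E, F, G} is in BCNF.

{A, C, D, E, F, G}; {B, C}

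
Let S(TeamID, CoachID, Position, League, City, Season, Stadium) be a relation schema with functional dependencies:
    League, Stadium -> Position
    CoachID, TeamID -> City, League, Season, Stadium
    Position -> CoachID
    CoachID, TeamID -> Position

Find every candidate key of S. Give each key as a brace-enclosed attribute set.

Attributes never on any right-hand side: {TeamID} — every candidate key must contain it.
Closure of {CoachID, TeamID} is {City, CoachID, League, Position, Season, Stadium, TeamID}, the whole schema; {CoachID, TeamID} is a candidate key.
Closure of {Position, TeamID} is {City, CoachID, League, Position, Season, Stadium, TeamID}, the whole schema; {Position, TeamID} is a candidate key.
Closure of {League, Stadium, TeamID} is {City, CoachID, League, Position, Season, Stadium, TeamID}, the whole schema; {League, Stadium, TeamID} is a candidate key.
Any other superkey properly contains one of these, so there are no further candidate keys.

{CoachID, TeamID}, {League, Stadium, TeamID}, {Position, TeamID}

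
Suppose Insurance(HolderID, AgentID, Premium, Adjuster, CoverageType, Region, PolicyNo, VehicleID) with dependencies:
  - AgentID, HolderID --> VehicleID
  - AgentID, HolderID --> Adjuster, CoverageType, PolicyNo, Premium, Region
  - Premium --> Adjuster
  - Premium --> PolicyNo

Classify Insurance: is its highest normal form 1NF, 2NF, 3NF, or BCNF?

Candidate key: {AgentID, HolderID}. Prime attributes: {AgentID, HolderID}.
Premium --> Adjuster: {Premium}⁺ = {Adjuster, PolicyNo, Premium}, which is not all of the attributes, so the left side is not a superkey — BCNF is violated.
Because {Adjuster} is non-prime and the left side of Premium --> Adjuster is not a superkey, the relation is not in 3NF.
No non-prime attribute depends on a proper subset of any candidate key, so 2NF holds.

2NF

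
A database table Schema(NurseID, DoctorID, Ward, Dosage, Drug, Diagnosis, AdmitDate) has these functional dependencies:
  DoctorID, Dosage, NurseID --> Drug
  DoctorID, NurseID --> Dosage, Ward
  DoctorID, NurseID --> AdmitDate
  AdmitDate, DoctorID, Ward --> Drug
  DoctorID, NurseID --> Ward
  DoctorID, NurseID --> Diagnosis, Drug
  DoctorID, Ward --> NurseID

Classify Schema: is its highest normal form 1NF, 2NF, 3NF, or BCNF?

BCNF

Candidate keys: {DoctorID, NurseID}, {DoctorID, Ward}. Prime attributes: {DoctorID, NurseID, Ward}.
Each dependency's left side is a superkey — BCNF holds.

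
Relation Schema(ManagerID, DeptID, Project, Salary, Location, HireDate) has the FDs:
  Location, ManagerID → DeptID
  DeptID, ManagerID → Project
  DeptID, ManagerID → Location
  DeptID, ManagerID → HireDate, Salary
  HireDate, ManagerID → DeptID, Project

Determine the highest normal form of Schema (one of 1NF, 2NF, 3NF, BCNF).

BCNF

Candidate keys: {DeptID, ManagerID}, {HireDate, ManagerID}, {Location, ManagerID}. Prime attributes: {DeptID, HireDate, Location, ManagerID}.
The left-hand side of every FD is a superkey, so BCNF is satisfied.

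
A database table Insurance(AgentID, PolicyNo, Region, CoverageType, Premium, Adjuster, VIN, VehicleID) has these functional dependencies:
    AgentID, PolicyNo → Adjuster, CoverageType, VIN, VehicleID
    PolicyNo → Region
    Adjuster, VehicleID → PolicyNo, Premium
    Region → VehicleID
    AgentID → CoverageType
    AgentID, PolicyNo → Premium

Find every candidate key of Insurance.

{Adjuster, AgentID, Region}, {Adjuster, AgentID, VehicleID}, {AgentID, PolicyNo}

Attributes never on any right-hand side: {AgentID} — every candidate key must contain it.
{AgentID, PolicyNo}⁺ = {Adjuster, AgentID, CoverageType, PolicyNo, Premium, Region, VIN, VehicleID} — all of the relation — so {AgentID, PolicyNo} is a candidate key.
{Adjuster, AgentID, Region}⁺ = {Adjuster, AgentID, CoverageType, PolicyNo, Premium, Region, VIN, VehicleID} — all of the relation — so {Adjuster, AgentID, Region} is a candidate key.
{Adjuster, AgentID, VehicleID}⁺ = {Adjuster, AgentID, CoverageType, PolicyNo, Premium, Region, VIN, VehicleID} — all of the relation — so {Adjuster, AgentID, VehicleID} is a candidate key.
Any other superkey properly contains one of these, so there are no further candidate keys.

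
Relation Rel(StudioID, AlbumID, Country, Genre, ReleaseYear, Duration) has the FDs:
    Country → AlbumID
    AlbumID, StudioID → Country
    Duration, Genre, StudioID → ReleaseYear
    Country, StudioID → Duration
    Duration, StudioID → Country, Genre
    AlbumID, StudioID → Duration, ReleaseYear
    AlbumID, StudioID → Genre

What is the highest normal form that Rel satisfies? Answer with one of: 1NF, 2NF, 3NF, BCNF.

3NF

Candidate keys: {AlbumID, StudioID}, {Country, StudioID}, {Duration, StudioID}. Prime attributes: {AlbumID, Country, Duration, StudioID}.
Country → AlbumID: {Country}⁺ = {AlbumID, Country}, which is not all of the attributes, so the left side is not a superkey — BCNF is violated.
Its right-hand attributes {AlbumID} are all prime, as are those of every other non-superkey FD — the relation is in 3NF.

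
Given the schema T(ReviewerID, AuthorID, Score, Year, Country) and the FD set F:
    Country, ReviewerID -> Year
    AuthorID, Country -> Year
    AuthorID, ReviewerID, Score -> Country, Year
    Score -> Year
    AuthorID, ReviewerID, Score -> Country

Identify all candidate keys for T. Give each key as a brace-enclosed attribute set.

{AuthorID, ReviewerID, Score}

Attributes never on any right-hand side: {AuthorID, ReviewerID, Score} — every candidate key must contain all of them.
{AuthorID, ReviewerID, Score} is a candidate key since {AuthorID, ReviewerID, Score}⁺ = {AuthorID, Country, ReviewerID, Score, Year} covers every attribute.
Every other attribute set either contains this one or has a smaller closure.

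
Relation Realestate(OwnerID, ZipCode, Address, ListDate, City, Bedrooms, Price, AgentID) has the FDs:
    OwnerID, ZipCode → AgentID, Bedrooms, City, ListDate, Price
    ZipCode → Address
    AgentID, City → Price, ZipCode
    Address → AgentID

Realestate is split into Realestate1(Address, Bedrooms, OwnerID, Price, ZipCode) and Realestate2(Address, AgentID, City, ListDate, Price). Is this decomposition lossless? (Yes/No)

No

Realestate1 ∩ Realestate2 = {Address, Price}; its closure under F is {Address, AgentID, Price}.
Neither Realestate1 nor Realestate2 is contained in that closure, so the decomposition is lossy.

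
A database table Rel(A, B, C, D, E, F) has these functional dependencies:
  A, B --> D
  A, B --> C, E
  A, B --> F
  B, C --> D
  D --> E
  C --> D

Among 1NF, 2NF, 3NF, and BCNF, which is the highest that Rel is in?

Candidate key: {A, B}. Prime attributes: {A, B}.
B, C --> D: {B, C}⁺ = {B, C, D, E}, which is not all of the attributes, so the left side is not a superkey — BCNF is violated.
B, C --> D has non-prime {D} on the right and a non-superkey on the left, so 3NF fails.
No proper subset of a key has a non-prime attribute in its closure, so there is no partial dependency; 2NF holds.

2NF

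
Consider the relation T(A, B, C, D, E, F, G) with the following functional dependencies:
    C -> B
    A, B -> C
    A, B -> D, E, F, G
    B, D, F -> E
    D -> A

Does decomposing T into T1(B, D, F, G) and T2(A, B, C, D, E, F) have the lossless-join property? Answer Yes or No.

The shared attributes are {B, D, F} and {B, D, F}⁺ = {A, B, C, D, E, F, G}.
Since T1 ⊆ {A, B, C, D, E, F, G}, the intersection is a superkey of T1; the decomposition is lossless.

Yes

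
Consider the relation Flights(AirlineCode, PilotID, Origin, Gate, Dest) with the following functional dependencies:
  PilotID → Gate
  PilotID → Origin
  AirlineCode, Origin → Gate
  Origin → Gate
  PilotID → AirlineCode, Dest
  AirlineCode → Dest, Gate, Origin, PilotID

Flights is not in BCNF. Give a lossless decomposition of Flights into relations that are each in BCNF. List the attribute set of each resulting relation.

{AirlineCode, Dest, Origin, PilotID}; {Gate, Origin}

Candidate keys of the original relation: {AirlineCode}, {PilotID}.
Within {AirlineCode, Dest, Gate, Origin, PilotID}: {Origin}⁺ ∩ {AirlineCode, Dest, Gate, Origin, PilotID} = {Gate, Origin}, not the whole set, so Origin → Gate violates BCNF; decompose into {Gate, Origin} and {AirlineCode, Dest, Origin, PilotID}.
{Gate, Origin} is in BCNF.
{AirlineCode, Dest, Origin, PilotID} is in BCNF.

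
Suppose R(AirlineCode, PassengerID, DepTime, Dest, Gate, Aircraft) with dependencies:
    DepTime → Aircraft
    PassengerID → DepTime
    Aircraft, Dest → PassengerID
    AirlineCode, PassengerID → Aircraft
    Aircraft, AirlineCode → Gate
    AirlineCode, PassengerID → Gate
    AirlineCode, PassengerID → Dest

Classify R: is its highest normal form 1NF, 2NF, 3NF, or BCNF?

1NF

Candidate keys: {Aircraft, AirlineCode, Dest}, {AirlineCode, DepTime, Dest}, {AirlineCode, PassengerID}. Prime attributes: {Aircraft, AirlineCode, DepTime, Dest, PassengerID}.
DepTime → Aircraft: {DepTime}⁺ = {Aircraft, DepTime}, which is not all of the attributes, so the left side is not a superkey — BCNF is violated.
Aircraft, AirlineCode → Gate has non-prime {Gate} on the right and a non-superkey on the left, so 3NF fails.
Since {Aircraft, AirlineCode} ⊂ {Aircraft, AirlineCode, Dest} and {Aircraft, AirlineCode}⁺ ⊇ {Gate} with {Gate} non-prime, there is a partial dependency; 2NF fails.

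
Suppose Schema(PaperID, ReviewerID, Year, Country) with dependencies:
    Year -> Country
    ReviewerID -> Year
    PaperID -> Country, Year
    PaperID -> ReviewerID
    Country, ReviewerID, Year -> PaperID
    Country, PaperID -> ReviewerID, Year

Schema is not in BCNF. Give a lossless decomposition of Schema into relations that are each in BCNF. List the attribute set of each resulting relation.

{Country, Year}; {PaperID, ReviewerID, Year}

Candidate keys of the original relation: {PaperID}, {ReviewerID}.
{Country, PaperID, ReviewerID, Year}: {Year} determines {Country, Year} here but is not a superkey — split on Year -> Country, giving {Country, Year} and {PaperID, ReviewerID, Year}.
{Country, Year}: every determinant is a superkey — BCNF.
{PaperID, ReviewerID, Year}: every determinant is a superkey — BCNF.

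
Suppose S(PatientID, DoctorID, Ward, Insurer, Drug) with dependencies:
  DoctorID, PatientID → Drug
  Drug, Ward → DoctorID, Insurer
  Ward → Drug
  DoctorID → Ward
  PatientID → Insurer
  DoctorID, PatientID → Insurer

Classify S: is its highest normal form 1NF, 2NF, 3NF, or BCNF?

1NF

Candidate keys: {DoctorID, PatientID}, {PatientID, Ward}. Prime attributes: {DoctorID, PatientID, Ward}.
Drug, Ward → DoctorID, Insurer: {Drug, Ward}⁺ = {DoctorID, Drug, Insurer, Ward}, which is not all of the attributes, so the left side is not a superkey — BCNF is violated.
Drug, Ward → DoctorID, Insurer has non-prime {Insurer} on the right and a non-superkey on the left, so 3NF fails.
{DoctorID} is a proper subset of the key {DoctorID, PatientID}, and {DoctorID}⁺ contains the non-prime attributes {Drug, Insurer} — a partial dependency, so 2NF is violated.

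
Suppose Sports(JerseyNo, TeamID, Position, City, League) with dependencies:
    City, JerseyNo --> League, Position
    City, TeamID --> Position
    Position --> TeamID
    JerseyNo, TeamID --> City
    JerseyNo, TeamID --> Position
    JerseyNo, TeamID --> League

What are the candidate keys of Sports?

{City, JerseyNo}, {JerseyNo, Position}, {JerseyNo, TeamID}

{JerseyNo} never appears on the right of any FD, so every key must include it.
{City, JerseyNo}⁺ = {City, JerseyNo, League, Position, TeamID}, which is every attribute, so {City, JerseyNo} is a candidate key.
{JerseyNo, Position}⁺ = {City, JerseyNo, League, Position, TeamID}, which is every attribute, so {JerseyNo, Position} is a candidate key.
{JerseyNo, TeamID}⁺ = {City, JerseyNo, League, Position, TeamID}, which is every attribute, so {JerseyNo, TeamID} is a candidate key.
These are minimal and exhaustive — every other superkey contains one of them.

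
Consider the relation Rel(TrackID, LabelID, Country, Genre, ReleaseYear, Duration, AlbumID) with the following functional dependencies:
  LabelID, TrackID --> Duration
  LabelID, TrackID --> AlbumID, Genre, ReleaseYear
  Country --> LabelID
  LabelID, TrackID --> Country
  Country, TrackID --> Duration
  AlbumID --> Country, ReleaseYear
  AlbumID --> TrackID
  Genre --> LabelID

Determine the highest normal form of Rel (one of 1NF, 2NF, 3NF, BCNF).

Candidate keys: {AlbumID}, {Country, TrackID}, {Genre, TrackID}, {LabelID, TrackID}. Prime attributes: {AlbumID, Country, Genre, LabelID, TrackID}.
Country --> LabelID: {Country}⁺ = {Country, LabelID}, which is not all of the attributes, so the left side is not a superkey — BCNF is violated.
Since {LabelID} ⊆ prime attributes and every other non-superkey FD also has a prime right side, the schema is in 3NF.

3NF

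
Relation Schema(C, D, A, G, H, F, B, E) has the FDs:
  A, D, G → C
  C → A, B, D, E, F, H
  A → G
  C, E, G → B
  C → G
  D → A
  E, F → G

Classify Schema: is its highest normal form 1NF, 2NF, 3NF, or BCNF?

Candidate keys: {C}, {D}. Prime attributes: {C, D}.
For A → G we have {A}⁺ = {A, G}; {A} is not a superkey, so BCNF fails.
A → G determines the non-prime attribute {G} from a non-superkey — 3NF is violated.
All keys have size 1, which rules out partial dependencies — 2NF is satisfied.

2NF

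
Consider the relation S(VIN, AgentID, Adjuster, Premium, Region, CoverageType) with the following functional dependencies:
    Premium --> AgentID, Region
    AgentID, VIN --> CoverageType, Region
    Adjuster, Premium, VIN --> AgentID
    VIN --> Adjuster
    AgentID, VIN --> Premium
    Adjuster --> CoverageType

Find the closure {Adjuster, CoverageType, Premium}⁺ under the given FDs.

Start with {Adjuster, CoverageType, Premium}.
Premium --> AgentID, Region applies; add {AgentID, Region} → now {Adjuster, AgentID, CoverageType, Premium, Region}.
No further FD applies.

{Adjuster, AgentID, CoverageType, Premium, Region}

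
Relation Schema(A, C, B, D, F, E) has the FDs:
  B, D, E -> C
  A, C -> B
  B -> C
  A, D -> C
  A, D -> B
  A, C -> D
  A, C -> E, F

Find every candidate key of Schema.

{A, B}, {A, C}, {A, D}

Attributes never on any right-hand side: {A} — every candidate key must contain it.
Closure of {A, B} is {A, B, C, D, E, F}, the whole schema; {A, B} is a candidate key.
Closure of {A, C} is {A, B, C, D, E, F}, the whole schema; {A, C} is a candidate key.
Closure of {A, D} is {A, B, C, D, E, F}, the whole schema; {A, D} is a candidate key.
No proper subset of any of these is a key, and no other minimal superkey exists.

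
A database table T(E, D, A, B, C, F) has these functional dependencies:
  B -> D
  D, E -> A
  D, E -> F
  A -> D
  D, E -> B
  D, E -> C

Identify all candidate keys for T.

{A, E}, {B, E}, {D, E}

Attributes never on any right-hand side: {E} — every candidate key must contain it.
{A, E}⁺ = {A, B, C, D, E, F} — all of the relation — so {A, E} is a candidate key.
{B, E}⁺ = {A, B, C, D, E, F} — all of the relation — so {B, E} is a candidate key.
{D, E}⁺ = {A, B, C, D, E, F} — all of the relation — so {D, E} is a candidate key.
No proper subset of any of these is a key, and no other minimal superkey exists.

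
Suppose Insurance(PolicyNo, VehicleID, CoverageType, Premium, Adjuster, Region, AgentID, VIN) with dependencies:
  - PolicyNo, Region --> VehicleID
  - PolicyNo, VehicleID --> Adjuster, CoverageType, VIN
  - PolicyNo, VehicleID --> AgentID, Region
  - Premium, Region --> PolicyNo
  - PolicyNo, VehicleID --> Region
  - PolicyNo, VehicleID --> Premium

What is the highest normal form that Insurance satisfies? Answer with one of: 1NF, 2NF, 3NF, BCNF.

BCNF

Candidate keys: {PolicyNo, Region}, {PolicyNo, VehicleID}, {Premium, Region}. Prime attributes: {PolicyNo, Premium, Region, VehicleID}.
Each dependency's left side is a superkey — BCNF holds.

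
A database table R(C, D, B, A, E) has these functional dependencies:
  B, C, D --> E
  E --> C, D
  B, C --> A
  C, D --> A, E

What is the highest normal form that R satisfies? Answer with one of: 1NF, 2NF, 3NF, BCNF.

Candidate keys: {B, C, D}, {B, E}. Prime attributes: {B, C, D, E}.
For E --> C, D we have {E}⁺ = {A, C, D, E}; {E} is not a superkey, so BCNF fails.
B, C --> A determines the non-prime attribute {A} from a non-superkey — 3NF is violated.
Since {E} ⊂ {B, E} and {E}⁺ ⊇ {A} with {A} non-prime, there is a partial dependency; 2NF fails.

1NF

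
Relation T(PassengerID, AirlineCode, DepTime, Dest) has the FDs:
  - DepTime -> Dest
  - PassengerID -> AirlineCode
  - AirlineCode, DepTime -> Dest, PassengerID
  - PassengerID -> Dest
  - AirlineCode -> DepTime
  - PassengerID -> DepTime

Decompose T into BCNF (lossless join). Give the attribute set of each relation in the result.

Candidate keys of the original relation: {AirlineCode}, {PassengerID}.
{AirlineCode, DepTime, Dest, PassengerID}: {DepTime} determines {DepTime, Dest} here but is not a superkey — split on DepTime -> Dest, giving {DepTime, Dest} and {AirlineCode, DepTime, PassengerID}.
{DepTime, Dest} is in BCNF.
{AirlineCode, DepTime, PassengerID} is in BCNF.

{AirlineCode, DepTime, PassengerID}; {DepTime, Dest}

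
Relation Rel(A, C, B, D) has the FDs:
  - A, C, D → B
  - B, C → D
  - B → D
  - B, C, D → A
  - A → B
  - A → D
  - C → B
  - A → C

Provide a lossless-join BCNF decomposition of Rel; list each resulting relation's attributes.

{A, B, C}; {B, D}

Candidate keys of the original relation: {A}, {C}.
Within {A, B, C, D}: {B}⁺ ∩ {A, B, C, D} = {B, D}, not the whole set, so B → D violates BCNF; decompose into {B, D} and {A, B, C}.
{B, D}: every determinant is a superkey — BCNF.
{A, B, C}: every determinant is a superkey — BCNF.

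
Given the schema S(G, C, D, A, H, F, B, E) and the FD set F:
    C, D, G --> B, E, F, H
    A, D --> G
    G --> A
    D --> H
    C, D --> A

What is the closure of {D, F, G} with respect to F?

{A, D, F, G, H}

Start with {D, F, G}.
G --> A applies; add {A} → now {A, D, F, G}.
D --> H applies; add {H} → now {A, D, F, G, H}.
No further FD applies.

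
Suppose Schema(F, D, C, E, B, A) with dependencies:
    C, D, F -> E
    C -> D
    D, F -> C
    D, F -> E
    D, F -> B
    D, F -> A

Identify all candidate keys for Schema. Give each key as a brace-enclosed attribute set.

Attributes never on any right-hand side: {F} — every candidate key must contain it.
{C, F}⁺ = {A, B, C, D, E, F} — all of the relation — so {C, F} is a candidate key.
{D, F}⁺ = {A, B, C, D, E, F} — all of the relation — so {D, F} is a candidate key.
No proper subset of any of these is a key, and no other minimal superkey exists.

{C, F}, {D, F}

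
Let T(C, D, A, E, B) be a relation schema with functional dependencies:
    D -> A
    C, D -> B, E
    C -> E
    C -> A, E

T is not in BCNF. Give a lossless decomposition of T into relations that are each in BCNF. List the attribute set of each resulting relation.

{A, D}; {B, C, D}; {C, E}

Candidate key of the original relation: {C, D}.
Within {A, B, C, D, E}: {D}⁺ ∩ {A, B, C, D, E} = {A, D}, not the whole set, so D -> A violates BCNF; decompose into {A, D} and {B, C, D, E}.
{A, D}: every determinant is a superkey — BCNF.
Within {B, C, D, E}: {C}⁺ ∩ {B, C, D, E} = {C, E}, not the whole set, so C -> E violates BCNF; decompose into {C, E} and {B, C, D}.
{C, E}: every determinant is a superkey — BCNF.
{B, C, D}: every determinant is a superkey — BCNF.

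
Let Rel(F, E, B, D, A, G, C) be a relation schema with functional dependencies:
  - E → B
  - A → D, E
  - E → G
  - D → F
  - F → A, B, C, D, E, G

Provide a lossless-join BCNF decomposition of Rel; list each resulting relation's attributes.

{A, C, D, E, F}; {B, E, G}

Candidate keys of the original relation: {A}, {D}, {F}.
In {A, B, C, D, E, F, G}, {E} is not a superkey ({E}⁺ restricted to this set is {B, E, G}), so split on E → B, G into {B, E, G} and {A, C, D, E, F}.
{B, E, G} has no BCNF violation.
{A, C, D, E, F} has no BCNF violation.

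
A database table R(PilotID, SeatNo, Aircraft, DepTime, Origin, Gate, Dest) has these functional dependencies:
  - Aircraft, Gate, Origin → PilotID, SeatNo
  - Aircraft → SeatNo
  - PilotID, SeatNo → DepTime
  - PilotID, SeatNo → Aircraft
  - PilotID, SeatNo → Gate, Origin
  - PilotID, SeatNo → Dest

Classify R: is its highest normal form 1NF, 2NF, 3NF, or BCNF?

Candidate keys: {Aircraft, Gate, Origin}, {Aircraft, PilotID}, {PilotID, SeatNo}. Prime attributes: {Aircraft, Gate, Origin, PilotID, SeatNo}.
Aircraft → SeatNo breaks BCNF: {Aircraft}⁺ = {Aircraft, SeatNo}, so {Aircraft} is not a superkey.
Its right-hand attributes {SeatNo} are all prime, as are those of every other non-superkey FD — the relation is in 3NF.

3NF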